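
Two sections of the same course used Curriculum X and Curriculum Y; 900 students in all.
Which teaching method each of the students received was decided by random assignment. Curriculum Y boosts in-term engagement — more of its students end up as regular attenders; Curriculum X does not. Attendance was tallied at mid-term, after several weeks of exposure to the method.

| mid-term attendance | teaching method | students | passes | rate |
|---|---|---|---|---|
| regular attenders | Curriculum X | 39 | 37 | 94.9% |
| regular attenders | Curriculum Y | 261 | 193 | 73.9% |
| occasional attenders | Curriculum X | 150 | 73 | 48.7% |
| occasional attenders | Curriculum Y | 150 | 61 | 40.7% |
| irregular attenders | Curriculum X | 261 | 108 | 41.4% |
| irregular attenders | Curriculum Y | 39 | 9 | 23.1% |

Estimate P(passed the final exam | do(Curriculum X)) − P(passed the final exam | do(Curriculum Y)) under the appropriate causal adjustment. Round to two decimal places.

-0.10

The mid-term attendance-specific comparison favours Curriculum X throughout, but the pooled figures favour Curriculum Y. The question is whether to condition on mid-term attendance.
Mid-term attendance is recorded after the teaching method and is itself shifted by it — it sits on the causal path from teaching method to outcome. Conditioning on a mediator would strip out part of the effect we want; the pooled comparison gives the total causal effect.
The causal difference is the pooled difference: 0.484 − 0.584 = -0.100.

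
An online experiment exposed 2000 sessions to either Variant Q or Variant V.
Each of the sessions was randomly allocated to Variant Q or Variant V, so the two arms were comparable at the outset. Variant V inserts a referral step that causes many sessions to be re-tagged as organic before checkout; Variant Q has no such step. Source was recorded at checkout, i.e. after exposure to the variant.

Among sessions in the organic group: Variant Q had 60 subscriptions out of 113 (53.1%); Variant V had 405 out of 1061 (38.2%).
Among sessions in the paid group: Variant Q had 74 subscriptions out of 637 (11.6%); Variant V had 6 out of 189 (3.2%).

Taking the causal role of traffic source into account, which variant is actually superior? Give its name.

The distribution of traffic source is itself part of what the variant does — it is an intermediate outcome. Holding it fixed would remove that part of the effect; the total effect is the pooled difference.
Pooled: Variant Q 17.9% vs Variant V 32.9%; Variant V is higher overall.

Variant V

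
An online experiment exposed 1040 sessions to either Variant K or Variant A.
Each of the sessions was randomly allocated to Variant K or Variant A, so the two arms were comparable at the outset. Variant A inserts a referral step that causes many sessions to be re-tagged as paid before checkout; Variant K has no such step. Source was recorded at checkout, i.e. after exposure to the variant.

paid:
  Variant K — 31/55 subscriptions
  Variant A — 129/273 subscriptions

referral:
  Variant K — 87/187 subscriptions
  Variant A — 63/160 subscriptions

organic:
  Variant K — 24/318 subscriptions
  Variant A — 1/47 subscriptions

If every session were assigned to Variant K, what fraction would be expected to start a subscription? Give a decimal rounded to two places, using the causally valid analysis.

The stratified and pooled comparisons disagree (Variant K wins within each traffic source; Variant A wins overall), so the answer turns on the causal role of traffic source.
The distribution of traffic source is itself part of what the variant does — it is an intermediate outcome. Holding it fixed would remove that part of the effect; the total effect is the pooled difference.
So P(outcome | do(Variant K)) is just the pooled rate for Variant K: 142/560 = 0.254.

0.25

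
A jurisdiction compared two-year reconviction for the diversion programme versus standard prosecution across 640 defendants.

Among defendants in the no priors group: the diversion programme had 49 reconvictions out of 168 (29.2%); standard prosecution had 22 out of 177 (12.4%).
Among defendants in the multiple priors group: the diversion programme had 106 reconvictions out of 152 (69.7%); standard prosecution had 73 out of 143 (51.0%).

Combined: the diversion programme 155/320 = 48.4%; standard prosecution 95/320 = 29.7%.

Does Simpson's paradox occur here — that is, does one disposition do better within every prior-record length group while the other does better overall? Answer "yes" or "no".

Within each prior-record length level (no priors 29.2% vs 12.4%; multiple priors 69.7% vs 51.0%), standard prosecution has the lower rate every time. Pooled: 48.4% vs 29.7% — standard prosecution has the lower rate overall. They agree.

no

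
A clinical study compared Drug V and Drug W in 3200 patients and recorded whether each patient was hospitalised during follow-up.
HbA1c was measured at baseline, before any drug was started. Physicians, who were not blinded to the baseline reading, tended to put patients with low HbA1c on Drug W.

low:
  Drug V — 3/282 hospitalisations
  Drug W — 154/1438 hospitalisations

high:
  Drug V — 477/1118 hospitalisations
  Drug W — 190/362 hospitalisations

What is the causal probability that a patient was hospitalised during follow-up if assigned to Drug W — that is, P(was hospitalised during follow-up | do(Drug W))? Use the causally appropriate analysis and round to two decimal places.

0.30

Since HbA1c is a pre-existing factor (not a product of the drug) and it affects the outcome on its own, it is a confounder. The stratified rates, not the pooled rate, identify the causal effect.
Standardising Drug W to the population HbA1c mix: 0.537·154/1438 + 0.463·190/362 = 0.300.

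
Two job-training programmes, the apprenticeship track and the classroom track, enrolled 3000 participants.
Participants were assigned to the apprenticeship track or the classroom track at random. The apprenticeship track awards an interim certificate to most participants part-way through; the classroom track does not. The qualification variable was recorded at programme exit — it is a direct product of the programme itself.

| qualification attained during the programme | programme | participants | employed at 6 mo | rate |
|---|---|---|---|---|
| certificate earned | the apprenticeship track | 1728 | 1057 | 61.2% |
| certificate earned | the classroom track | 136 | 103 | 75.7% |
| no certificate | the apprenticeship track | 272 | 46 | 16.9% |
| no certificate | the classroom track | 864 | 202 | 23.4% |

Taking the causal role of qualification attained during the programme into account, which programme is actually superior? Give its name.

the apprenticeship track

the classroom track is higher inside every qualification attained during the programme stratum but the apprenticeship track is higher in aggregate. Whether to stratify depends on how qualification attained during the programme relates to the programme.
Qualification attained during the programme is recorded after the programme and is itself shifted by it — it sits on the causal path from programme to outcome. Conditioning on a mediator would strip out part of the effect we want; the pooled comparison gives the total causal effect.
Pooled: the apprenticeship track 55.1% vs the classroom track 30.5%; the apprenticeship track is higher overall.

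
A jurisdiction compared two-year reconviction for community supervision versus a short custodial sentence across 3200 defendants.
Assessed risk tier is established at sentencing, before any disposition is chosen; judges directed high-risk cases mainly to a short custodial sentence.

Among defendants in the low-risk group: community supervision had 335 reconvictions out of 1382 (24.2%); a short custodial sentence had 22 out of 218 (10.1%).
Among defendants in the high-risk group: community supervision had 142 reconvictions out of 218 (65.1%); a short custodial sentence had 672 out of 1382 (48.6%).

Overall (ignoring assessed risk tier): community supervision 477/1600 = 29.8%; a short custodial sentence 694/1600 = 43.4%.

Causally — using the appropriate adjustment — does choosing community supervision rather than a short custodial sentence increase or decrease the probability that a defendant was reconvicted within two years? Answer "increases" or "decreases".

increases

Here assessed risk tier is a common cause — it drives both which disposition a case falls under and the outcome. The crude comparison mixes populations; the stratum-specific rates are the causally relevant ones.
Within each level — low-risk: 24.2% vs 10.1%; high-risk: 65.1% vs 48.6% — a short custodial sentence is lower every time.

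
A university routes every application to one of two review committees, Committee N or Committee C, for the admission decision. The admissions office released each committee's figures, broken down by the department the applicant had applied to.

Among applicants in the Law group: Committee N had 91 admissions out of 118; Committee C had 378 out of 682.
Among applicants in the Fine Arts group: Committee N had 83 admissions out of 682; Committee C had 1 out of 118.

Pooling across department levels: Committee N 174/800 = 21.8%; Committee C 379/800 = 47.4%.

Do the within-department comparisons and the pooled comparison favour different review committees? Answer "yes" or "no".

yes

Within each department level (Law 77.1% vs 55.4%; Fine Arts 12.2% vs 0.8%), Committee N has the higher rate every time. Pooled: 21.8% vs 47.4% — Committee C has the higher rate overall. The two comparisons disagree.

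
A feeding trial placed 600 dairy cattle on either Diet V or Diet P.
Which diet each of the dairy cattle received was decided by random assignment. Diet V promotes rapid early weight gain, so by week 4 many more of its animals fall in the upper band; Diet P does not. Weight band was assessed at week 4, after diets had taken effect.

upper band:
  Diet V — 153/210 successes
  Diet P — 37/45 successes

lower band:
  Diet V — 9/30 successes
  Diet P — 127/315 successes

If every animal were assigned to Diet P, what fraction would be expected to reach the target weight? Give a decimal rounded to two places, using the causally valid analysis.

The week-4 weight band-specific comparison favours Diet P throughout, but the pooled figures favour Diet V. The question is whether to condition on week-4 weight band.
Because the diet influences week-4 weight band, week-4 weight band is a post-treatment mediator, not a confounder. Stratifying on it would bias the estimate; the causal effect is the crude pooled difference.
So P(outcome | do(Diet P)) is just the pooled rate for Diet P: 164/360 = 0.456.

0.46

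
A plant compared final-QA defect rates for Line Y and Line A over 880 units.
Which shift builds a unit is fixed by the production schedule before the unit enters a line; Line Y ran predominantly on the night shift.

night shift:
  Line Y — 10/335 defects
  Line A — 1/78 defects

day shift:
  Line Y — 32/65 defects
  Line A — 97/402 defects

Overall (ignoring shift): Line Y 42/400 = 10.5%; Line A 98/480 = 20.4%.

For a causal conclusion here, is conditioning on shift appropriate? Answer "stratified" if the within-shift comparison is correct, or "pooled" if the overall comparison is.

Shift differs across lines for reasons unrelated to any effect of the line itself, and it separately predicts the outcome — a classic confounder. We must compare within shift levels.
Within each level — night shift: 3.0% vs 1.3%; day shift: 49.2% vs 24.1% — Line A is lower every time.

stratified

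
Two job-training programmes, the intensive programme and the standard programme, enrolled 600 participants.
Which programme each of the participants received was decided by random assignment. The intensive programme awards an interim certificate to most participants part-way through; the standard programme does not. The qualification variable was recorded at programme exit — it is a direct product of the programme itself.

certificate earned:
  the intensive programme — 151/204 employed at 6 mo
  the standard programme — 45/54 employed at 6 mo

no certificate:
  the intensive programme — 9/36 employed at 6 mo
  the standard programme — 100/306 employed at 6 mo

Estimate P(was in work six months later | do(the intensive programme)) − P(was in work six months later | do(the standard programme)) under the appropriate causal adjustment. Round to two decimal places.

+0.26

Qualification attained during the programme is downstream of the programme. One should not condition on a consequence of treatment, so the overall rates are the right comparison.
The causal difference is the pooled difference: 0.667 − 0.403 = +0.264.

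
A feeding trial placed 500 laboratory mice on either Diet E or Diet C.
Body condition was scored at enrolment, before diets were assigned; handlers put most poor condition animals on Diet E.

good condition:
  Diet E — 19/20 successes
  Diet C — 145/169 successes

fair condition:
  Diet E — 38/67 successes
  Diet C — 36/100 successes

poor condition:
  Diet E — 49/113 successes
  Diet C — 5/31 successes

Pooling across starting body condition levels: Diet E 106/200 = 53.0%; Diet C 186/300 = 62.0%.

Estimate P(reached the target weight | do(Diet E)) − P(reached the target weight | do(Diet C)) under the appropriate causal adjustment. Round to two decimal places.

The stratified and pooled comparisons disagree (Diet E wins within each starting body condition; Diet C wins overall), so the answer turns on the causal role of starting body condition.
Here starting body condition is a common cause — it drives both which diet a case falls under and the outcome. The crude comparison mixes populations; the stratum-specific rates are the causally relevant ones.
Adjusting over the population distribution of starting body condition: 0.378·(0.950−0.858) + 0.334·(0.567−0.360) + 0.288·(0.434−0.161) = +0.182.

+0.18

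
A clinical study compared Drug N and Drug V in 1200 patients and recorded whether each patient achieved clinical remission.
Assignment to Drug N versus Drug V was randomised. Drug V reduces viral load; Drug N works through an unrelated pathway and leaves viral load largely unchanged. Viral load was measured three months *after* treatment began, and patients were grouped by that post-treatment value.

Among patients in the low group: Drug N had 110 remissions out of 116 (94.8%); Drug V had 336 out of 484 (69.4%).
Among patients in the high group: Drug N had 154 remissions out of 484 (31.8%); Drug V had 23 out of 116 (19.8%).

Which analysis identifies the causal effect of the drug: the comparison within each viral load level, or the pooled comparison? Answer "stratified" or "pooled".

pooled

Stratifying would compare drugs among patients the drugs themselves sorted into viral load groups — a form of selection on an intermediate. The unconditioned pooled rates give the total causal effect.
Pooled: Drug N 44.0% vs Drug V 59.8%; Drug V is higher overall.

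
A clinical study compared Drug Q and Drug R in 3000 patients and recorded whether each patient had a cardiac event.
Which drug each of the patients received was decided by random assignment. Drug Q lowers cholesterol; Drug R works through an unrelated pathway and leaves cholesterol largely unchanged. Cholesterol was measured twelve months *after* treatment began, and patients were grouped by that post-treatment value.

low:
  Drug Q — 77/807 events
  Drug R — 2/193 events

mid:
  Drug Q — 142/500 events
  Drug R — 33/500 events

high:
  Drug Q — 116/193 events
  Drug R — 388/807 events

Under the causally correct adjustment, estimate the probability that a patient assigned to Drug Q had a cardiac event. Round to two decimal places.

0.22

The cholesterol-specific comparison favours Drug R throughout, but the pooled figures favour Drug Q. The question is whether to condition on cholesterol.
Cholesterol lies on the pathway drug → cholesterol → outcome, so adjusting for it blocks the indirect effect. For the total causal effect of drug, use the unadjusted pooled rates.
So P(outcome | do(Drug Q)) is just the pooled rate for Drug Q: 335/1500 = 0.223.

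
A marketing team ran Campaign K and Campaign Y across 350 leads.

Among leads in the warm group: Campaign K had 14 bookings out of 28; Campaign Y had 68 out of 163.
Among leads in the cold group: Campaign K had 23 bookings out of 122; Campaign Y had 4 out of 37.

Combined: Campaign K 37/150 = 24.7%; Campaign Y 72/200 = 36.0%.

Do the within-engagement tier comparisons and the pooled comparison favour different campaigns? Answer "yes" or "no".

Within each engagement tier level (warm 50.0% vs 41.7%; cold 18.9% vs 10.8%), Campaign K has the higher rate every time. Pooled: 24.7% vs 36.0% — Campaign Y has the higher rate overall. The two comparisons disagree.

yes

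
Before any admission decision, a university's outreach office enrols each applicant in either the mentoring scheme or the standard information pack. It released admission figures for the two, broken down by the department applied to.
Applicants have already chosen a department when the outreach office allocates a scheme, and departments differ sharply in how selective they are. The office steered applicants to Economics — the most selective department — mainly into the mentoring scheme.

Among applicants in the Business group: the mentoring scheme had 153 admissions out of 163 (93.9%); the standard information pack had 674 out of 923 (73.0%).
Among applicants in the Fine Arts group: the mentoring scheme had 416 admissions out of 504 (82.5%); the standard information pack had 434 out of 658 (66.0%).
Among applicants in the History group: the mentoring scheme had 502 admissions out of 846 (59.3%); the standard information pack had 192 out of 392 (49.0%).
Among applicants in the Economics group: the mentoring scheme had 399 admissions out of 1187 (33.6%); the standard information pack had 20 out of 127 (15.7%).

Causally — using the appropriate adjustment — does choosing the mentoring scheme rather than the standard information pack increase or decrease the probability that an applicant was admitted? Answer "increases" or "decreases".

increases

Department satisfies the back-door criterion: it is not a descendant of the outreach scheme, and it blocks the spurious path from outreach scheme to outcome. Adjusting for it (i.e., using the within-department rates) gives the causal effect.
Within each level — Business: 93.9% vs 73.0%; Fine Arts: 82.5% vs 66.0%; History: 59.3% vs 49.0%; Economics: 33.6% vs 15.7% — the mentoring scheme is higher every time.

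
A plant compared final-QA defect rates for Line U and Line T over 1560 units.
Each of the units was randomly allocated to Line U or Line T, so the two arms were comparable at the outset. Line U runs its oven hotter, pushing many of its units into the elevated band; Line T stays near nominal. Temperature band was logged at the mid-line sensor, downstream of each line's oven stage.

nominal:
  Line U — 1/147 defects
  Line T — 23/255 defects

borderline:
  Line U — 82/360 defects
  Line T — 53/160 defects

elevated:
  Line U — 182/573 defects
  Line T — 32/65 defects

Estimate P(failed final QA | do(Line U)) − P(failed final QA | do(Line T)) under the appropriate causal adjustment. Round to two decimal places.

+0.02

The stratified and pooled comparisons disagree (Line U wins within each in-process temperature band; Line T wins overall), so the answer turns on the causal role of in-process temperature band.
In-process temperature band is recorded after the line and is itself shifted by it — it sits on the causal path from line to outcome. Conditioning on a mediator would strip out part of the effect we want; the pooled comparison gives the total causal effect.
The causal difference is the pooled difference: 0.245 − 0.225 = +0.020.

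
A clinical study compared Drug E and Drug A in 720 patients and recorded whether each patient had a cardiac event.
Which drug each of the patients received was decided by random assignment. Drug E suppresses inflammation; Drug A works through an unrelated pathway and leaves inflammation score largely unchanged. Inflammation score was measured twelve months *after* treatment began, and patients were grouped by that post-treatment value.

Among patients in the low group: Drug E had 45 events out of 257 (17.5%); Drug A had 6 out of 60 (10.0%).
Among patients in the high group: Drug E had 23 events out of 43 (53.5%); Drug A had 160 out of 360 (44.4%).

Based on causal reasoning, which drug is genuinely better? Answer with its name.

Inflammation score lies on the pathway drug → inflammation score → outcome, so adjusting for it blocks the indirect effect. For the total causal effect of drug, use the unadjusted pooled rates.
Pooled: Drug E 22.7% vs Drug A 39.5%; Drug E is lower overall.

Drug E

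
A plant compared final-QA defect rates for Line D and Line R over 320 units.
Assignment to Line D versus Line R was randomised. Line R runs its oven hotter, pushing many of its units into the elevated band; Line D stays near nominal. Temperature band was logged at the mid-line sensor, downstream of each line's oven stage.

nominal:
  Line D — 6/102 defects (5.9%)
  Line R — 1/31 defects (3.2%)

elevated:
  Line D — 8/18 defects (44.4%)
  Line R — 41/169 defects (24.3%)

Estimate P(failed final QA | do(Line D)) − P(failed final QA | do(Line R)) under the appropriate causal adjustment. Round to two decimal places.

-0.09

In-process temperature band lies on the pathway line → in-process temperature band → outcome, so adjusting for it blocks the indirect effect. For the total causal effect of line, use the unadjusted pooled rates.
The causal difference is the pooled difference: 0.117 − 0.210 = -0.093.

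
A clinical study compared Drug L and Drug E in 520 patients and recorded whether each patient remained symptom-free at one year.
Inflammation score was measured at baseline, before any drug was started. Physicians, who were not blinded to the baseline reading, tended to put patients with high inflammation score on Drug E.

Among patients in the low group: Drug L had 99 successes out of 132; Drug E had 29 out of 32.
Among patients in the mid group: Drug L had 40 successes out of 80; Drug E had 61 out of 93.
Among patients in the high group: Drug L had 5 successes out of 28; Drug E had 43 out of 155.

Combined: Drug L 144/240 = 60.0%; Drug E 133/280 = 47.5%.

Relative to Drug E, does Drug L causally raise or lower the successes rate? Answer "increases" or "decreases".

decreases

The stratified and pooled comparisons disagree (Drug E wins within each inflammation score; Drug L wins overall), so the answer turns on the causal role of inflammation score.
Inflammation score satisfies the back-door criterion: it is not a descendant of the drug, and it blocks the spurious path from drug to outcome. Adjusting for it (i.e., using the within-inflammation score rates) gives the causal effect.
Within each level — low: 75.0% vs 90.6%; mid: 50.0% vs 65.6%; high: 17.9% vs 27.7% — Drug E is higher every time.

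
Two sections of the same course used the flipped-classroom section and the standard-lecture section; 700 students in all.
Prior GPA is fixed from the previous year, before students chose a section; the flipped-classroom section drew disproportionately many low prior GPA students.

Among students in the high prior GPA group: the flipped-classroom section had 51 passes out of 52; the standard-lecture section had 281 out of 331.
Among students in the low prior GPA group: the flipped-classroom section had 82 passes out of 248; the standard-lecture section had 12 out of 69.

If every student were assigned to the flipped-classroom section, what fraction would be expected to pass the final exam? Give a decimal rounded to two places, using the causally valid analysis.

The prior GPA band-specific comparison favours the flipped-classroom section throughout, but the pooled figures favour the standard-lecture section. The question is whether to condition on prior GPA band.
Since prior GPA band is a pre-existing factor (not a product of the teaching method) and it affects the outcome on its own, it is a confounder. The stratified rates, not the pooled rate, identify the causal effect.
Standardising the flipped-classroom section to the population prior GPA band mix: 0.547·51/52 + 0.453·82/248 = 0.686.

0.69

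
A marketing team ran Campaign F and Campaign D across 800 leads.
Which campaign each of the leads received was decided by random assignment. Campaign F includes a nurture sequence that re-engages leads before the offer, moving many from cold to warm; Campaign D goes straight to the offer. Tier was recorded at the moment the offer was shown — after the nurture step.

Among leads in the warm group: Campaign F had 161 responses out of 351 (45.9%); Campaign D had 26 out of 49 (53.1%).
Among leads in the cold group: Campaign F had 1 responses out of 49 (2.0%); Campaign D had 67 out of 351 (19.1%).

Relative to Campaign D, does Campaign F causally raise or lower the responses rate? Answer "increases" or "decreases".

increases

The engagement tier-specific comparison favours Campaign D throughout, but the pooled figures favour Campaign F. The question is whether to condition on engagement tier.
Engagement tier lies on the pathway campaign → engagement tier → outcome, so adjusting for it blocks the indirect effect. For the total causal effect of campaign, use the unadjusted pooled rates.
Pooled: Campaign F 40.5% vs Campaign D 23.2%; Campaign F is higher overall.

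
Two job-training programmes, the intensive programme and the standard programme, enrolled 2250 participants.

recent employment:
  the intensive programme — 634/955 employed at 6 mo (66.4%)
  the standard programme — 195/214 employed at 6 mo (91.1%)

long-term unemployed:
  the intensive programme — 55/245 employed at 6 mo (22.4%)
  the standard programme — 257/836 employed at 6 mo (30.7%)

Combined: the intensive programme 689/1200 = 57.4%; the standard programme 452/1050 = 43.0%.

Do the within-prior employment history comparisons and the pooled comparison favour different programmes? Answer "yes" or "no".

yes

Within each prior employment history level (recent employment 66.4% vs 91.1%; long-term unemployed 22.4% vs 30.7%), the standard programme has the higher rate every time. Pooled: 57.4% vs 43.0% — the intensive programme has the higher rate overall. The two comparisons disagree.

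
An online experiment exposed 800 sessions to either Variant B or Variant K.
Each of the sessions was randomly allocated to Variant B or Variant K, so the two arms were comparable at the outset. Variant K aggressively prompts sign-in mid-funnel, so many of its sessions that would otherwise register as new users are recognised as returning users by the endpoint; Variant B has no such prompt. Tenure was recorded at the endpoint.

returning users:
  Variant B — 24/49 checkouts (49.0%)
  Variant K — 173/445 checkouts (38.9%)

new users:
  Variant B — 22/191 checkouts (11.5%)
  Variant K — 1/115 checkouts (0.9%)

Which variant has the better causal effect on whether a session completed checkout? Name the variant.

User tenure here is a post-treatment variable shaped by the variant; conditioning on it would introduce bias rather than remove it. The overall comparison is the causal one.
Pooled: Variant B 19.2% vs Variant K 31.1%; Variant K is higher overall.

Variant K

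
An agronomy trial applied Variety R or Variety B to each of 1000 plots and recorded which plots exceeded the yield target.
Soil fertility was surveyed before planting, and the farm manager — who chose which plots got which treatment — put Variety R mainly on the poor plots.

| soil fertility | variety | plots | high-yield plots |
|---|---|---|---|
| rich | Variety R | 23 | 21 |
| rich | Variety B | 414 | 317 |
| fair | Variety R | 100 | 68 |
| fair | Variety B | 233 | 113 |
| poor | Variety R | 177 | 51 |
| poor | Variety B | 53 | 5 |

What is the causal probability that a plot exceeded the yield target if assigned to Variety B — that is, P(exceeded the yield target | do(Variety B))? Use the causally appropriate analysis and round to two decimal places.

0.52

Nothing the variety does changes soil fertility; the imbalance is an allocation artefact. With soil fertility also predicting the outcome, the pooled figure is confounded, and the within-stratum comparison is the causal one.
Standardising Variety B to the population soil fertility mix: 0.437·317/414 + 0.333·113/233 + 0.230·5/53 = 0.518.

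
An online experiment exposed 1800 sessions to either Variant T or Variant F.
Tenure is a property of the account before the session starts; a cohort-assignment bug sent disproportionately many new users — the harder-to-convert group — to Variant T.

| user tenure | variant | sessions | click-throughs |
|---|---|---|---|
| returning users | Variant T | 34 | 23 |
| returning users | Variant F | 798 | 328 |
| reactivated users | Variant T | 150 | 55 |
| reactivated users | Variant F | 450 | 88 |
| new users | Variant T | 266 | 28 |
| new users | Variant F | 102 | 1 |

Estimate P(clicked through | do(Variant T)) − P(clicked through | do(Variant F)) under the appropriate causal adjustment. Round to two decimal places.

+0.20

Variant T is higher inside every user tenure stratum but Variant F is higher in aggregate. Whether to stratify depends on how user tenure relates to the variant.
User tenure satisfies the back-door criterion: it is not a descendant of the variant, and it blocks the spurious path from variant to outcome. Adjusting for it (i.e., using the within-user tenure rates) gives the causal effect.
Adjusting over the population distribution of user tenure: 0.462·(0.676−0.411) + 0.333·(0.367−0.196) + 0.204·(0.105−0.010) = +0.199.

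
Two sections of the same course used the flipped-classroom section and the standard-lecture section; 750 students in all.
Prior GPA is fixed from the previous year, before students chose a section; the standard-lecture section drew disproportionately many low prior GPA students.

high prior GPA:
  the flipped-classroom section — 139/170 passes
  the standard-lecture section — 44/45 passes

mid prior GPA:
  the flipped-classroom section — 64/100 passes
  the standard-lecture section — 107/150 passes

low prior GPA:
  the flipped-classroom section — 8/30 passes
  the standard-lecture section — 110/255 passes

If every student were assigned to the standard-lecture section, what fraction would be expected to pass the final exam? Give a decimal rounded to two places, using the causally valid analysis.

Within every prior GPA band level the standard-lecture section has the higher rate, yet pooled the flipped-classroom section does — Simpson's reversal.
Here prior GPA band is a common cause — it drives both which teaching method a case falls under and the outcome. The crude comparison mixes populations; the stratum-specific rates are the causally relevant ones.
Standardising the standard-lecture section to the population prior GPA band mix: 0.287·44/45 + 0.333·107/150 + 0.380·110/255 = 0.682.

0.68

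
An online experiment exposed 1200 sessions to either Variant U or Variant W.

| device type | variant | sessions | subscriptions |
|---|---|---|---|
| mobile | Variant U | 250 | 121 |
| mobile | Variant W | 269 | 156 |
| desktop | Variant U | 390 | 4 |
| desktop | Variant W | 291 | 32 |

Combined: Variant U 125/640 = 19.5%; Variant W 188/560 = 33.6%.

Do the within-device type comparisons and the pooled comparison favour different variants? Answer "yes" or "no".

no

Within each device type level (mobile 48.4% vs 58.0%; desktop 1.0% vs 11.0%), Variant W has the higher rate every time. Pooled: 19.5% vs 33.6% — Variant W has the higher rate overall. They agree.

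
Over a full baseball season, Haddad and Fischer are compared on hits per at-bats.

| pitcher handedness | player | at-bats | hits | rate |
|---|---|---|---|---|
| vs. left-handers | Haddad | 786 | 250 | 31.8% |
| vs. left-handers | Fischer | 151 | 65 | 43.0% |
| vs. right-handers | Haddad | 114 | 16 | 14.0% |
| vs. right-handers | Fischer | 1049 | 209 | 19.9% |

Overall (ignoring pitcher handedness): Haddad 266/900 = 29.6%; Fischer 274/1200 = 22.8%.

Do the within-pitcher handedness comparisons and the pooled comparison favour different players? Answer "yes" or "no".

yes

Within each pitcher handedness level (vs. left-handers 31.8% vs 43.0%; vs. right-handers 14.0% vs 19.9%), Fischer has the higher rate every time. Pooled: 29.6% vs 22.8% — Haddad has the higher rate overall. The two comparisons disagree.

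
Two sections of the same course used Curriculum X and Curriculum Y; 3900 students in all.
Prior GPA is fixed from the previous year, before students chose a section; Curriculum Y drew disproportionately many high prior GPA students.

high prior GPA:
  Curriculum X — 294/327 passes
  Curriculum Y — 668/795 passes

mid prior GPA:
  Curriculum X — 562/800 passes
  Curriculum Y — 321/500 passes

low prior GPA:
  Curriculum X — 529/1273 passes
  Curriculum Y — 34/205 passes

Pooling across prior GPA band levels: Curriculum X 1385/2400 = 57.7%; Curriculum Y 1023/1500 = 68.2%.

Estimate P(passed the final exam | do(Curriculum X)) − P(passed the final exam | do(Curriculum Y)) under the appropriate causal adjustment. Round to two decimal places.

Nothing the teaching method does changes prior GPA band; the imbalance is an allocation artefact. With prior GPA band also predicting the outcome, the pooled figure is confounded, and the within-stratum comparison is the causal one.
Adjusting over the population distribution of prior GPA band: 0.288·(0.899−0.840) + 0.333·(0.703−0.642) + 0.379·(0.416−0.166) = +0.132.

+0.13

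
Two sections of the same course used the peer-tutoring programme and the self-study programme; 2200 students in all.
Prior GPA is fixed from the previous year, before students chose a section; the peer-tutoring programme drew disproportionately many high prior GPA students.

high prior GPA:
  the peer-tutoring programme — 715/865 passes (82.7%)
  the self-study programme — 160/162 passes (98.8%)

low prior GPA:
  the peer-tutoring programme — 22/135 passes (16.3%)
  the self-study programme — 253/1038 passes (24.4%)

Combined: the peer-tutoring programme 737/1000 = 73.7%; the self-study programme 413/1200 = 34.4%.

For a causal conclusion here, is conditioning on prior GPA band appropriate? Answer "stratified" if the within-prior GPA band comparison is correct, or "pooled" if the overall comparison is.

Prior GPA band is set before the teaching method has any effect — it is not caused by the teaching method — and it independently drives the outcome. That makes it a confounder, so the causal comparison is within prior GPA band levels.
Within each level — high prior GPA: 82.7% vs 98.8%; low prior GPA: 16.3% vs 24.4% — the self-study programme is higher every time.

stratified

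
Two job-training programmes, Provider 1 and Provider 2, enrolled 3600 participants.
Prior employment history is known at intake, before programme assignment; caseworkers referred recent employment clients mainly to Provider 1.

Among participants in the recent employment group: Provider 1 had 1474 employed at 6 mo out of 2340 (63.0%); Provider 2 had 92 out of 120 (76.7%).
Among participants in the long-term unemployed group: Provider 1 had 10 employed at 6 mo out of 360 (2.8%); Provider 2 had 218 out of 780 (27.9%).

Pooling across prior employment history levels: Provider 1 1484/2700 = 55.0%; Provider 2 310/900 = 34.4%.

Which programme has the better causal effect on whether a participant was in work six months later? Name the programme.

Provider 2

Within every prior employment history level Provider 2 has the higher rate, yet pooled Provider 1 does — Simpson's reversal.
Prior employment history satisfies the back-door criterion: it is not a descendant of the programme, and it blocks the spurious path from programme to outcome. Adjusting for it (i.e., using the within-prior employment history rates) gives the causal effect.
Within each level — recent employment: 63.0% vs 76.7%; long-term unemployed: 2.8% vs 27.9% — Provider 2 is higher every time.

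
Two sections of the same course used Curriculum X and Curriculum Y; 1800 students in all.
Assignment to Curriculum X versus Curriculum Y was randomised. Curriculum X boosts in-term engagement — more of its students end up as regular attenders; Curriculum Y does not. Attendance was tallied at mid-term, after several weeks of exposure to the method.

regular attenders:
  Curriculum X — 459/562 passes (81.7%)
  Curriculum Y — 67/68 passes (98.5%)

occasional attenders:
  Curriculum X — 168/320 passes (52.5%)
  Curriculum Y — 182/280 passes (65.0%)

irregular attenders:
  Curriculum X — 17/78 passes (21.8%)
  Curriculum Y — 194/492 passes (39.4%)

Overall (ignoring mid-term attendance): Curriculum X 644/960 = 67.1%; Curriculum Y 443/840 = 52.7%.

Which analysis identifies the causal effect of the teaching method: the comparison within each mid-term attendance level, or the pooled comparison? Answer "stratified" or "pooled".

pooled

Within every mid-term attendance level Curriculum Y has the higher rate, yet pooled Curriculum X does — Simpson's reversal.
Stratifying would compare teaching methods among students the teaching methods themselves sorted into mid-term attendance groups — a form of selection on an intermediate. The unconditioned pooled rates give the total causal effect.
Pooled: Curriculum X 67.1% vs Curriculum Y 52.7%; Curriculum X is higher overall.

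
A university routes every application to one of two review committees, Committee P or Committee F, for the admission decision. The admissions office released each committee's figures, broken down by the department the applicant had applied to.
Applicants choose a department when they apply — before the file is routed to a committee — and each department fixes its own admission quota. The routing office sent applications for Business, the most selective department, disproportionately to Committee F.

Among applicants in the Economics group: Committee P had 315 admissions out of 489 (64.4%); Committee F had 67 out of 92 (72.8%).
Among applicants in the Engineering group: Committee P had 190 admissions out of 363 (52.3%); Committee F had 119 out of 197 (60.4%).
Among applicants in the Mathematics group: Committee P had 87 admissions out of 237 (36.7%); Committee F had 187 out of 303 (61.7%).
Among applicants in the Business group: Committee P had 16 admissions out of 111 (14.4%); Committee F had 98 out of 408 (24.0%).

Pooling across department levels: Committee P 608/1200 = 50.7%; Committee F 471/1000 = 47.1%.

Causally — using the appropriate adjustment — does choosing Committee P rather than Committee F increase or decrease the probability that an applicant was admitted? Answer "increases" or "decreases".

decreases

The department-specific comparison favours Committee F throughout, but the pooled figures favour Committee P. The question is whether to condition on department.
Here department is a common cause — it drives both which review committee a case falls under and the outcome. The crude comparison mixes populations; the stratum-specific rates are the causally relevant ones.
Within each level — Economics: 64.4% vs 72.8%; Engineering: 52.3% vs 60.4%; Mathematics: 36.7% vs 61.7%; Business: 14.4% vs 24.0% — Committee F is higher every time.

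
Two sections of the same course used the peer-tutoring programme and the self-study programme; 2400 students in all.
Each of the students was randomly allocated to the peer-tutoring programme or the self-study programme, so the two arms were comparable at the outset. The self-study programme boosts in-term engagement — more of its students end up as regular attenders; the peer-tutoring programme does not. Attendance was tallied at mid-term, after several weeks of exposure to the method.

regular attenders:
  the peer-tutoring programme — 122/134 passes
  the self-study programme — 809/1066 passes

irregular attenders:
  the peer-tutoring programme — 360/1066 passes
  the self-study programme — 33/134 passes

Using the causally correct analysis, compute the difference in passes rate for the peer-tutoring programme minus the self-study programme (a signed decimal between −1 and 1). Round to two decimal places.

-0.30

The mid-term attendance-specific comparison favours the peer-tutoring programme throughout, but the pooled figures favour the self-study programme. The question is whether to condition on mid-term attendance.
Mid-term attendance is recorded after the teaching method and is itself shifted by it — it sits on the causal path from teaching method to outcome. Conditioning on a mediator would strip out part of the effect we want; the pooled comparison gives the total causal effect.
The causal difference is the pooled difference: 0.402 − 0.702 = -0.300.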